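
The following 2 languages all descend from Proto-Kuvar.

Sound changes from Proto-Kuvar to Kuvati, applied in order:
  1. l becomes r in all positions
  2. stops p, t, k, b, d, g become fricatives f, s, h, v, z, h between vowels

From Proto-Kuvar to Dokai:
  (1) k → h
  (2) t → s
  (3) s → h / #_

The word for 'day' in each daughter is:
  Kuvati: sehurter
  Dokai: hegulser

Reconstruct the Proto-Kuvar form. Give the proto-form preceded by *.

Position 6: Kuvati has t, Dokai has s. Kuvati preserves t here (none of its changes turn any other segment into t), so the proto-segment is *t.
Position 1: Kuvati has s, Dokai has h. Taking the neighbouring segments as reconstructed: Kuvati s can only go back to *s; Dokai h could go back to *t or *k or *s or *h — the one source consistent with every daughter is *s.
Continuing position by position gives *segulter; check it forward:
Kuvati: *segulter
  segulter → segurter   [unconditioned shift]
  segurter → sehurter   [intervocalic lenition]
  giving Kuvati sehurter.
Dokai: start from *segulter.
  rule 1: no change — segulter
  rule 2 (unconditioned shift): segulter → segulser
  rule 3 (debuccalisation): segulser → hegulser
  ⇒ Dokai hegulser
No other proto-form is consistent with every reflex, so the reconstruction is *segulter.

*segulter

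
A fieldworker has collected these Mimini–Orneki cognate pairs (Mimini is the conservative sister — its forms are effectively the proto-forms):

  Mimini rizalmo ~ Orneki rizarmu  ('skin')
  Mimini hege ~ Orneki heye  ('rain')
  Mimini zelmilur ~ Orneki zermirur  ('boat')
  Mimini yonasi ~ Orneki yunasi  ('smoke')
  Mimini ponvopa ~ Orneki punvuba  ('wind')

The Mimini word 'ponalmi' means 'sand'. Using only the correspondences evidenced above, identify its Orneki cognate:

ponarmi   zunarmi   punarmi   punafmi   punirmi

yonasi ~ yunasi, ponvopa ~ punvuba — Mimini o corresponds to Orneki u after a consonant, before a nasal.
rizalmo ~ rizarmu, zelmilur ~ zermirur — Mimini l corresponds to Orneki r after a vowel, before a nasal.
Applying these to Mimini 'ponalmi':
  ponalmi → punalmi   (o→u after a consonant, before a nasal)
  punalmi → punarmi   (l→r after a vowel, before a nasal)
So the Orneki cognate is 'punarmi'.

punarmi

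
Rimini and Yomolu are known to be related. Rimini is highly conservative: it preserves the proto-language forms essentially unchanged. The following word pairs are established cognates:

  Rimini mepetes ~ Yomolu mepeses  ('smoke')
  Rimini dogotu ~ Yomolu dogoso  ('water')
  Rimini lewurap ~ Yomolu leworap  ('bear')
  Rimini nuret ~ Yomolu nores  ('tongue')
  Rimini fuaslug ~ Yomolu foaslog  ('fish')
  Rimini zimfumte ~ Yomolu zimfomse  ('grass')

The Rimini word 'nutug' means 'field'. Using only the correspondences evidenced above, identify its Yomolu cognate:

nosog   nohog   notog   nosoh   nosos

nosog

fuaslug ~ foaslog — Rimini u corresponds to Yomolu o after a consonant, before a consonant other than r, m, n, p, b, f, v.
dogotu ~ dogoso — Rimini t corresponds to Yomolu s between vowels (before a back vowel).
Applying these to Rimini 'nutug':
  nutug → notug   (u→o after a consonant, before a consonant other than r, m, n, p, b, f, v)
  notug → nosug   (t→s between vowels (before a back vowel))
  nosug → nosog   (u→o after a consonant, before a consonant other than r, m, n, p, b, f, v)
So the Yomolu cognate is 'nosog'.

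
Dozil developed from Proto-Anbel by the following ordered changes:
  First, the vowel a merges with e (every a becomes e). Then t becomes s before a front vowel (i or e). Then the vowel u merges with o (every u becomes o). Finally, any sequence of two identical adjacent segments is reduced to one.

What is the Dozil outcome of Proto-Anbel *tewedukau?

sewedokeo

Dozil: *tewedukau > tewedukeu > sewedukeu > sewedokeo  (by vowel merger, palatalisation, vowel merger)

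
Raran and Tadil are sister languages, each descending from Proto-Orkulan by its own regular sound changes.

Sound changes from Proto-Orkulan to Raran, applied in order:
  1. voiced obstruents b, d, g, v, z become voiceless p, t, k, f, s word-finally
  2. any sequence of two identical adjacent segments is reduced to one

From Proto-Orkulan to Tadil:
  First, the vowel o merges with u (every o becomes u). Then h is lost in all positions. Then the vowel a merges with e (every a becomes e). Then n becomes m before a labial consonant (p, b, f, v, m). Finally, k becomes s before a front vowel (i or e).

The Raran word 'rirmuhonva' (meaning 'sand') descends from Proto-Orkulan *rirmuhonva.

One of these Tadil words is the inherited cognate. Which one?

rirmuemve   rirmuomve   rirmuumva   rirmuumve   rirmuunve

Tadil: start from *rirmuhonva.
  rule 1 (vowel merger): rirmuhonva → rirmuhunva
  rule 2 (h-loss): rirmuhunva → rirmuunva
  rule 3 (vowel merger): rirmuunva → rirmuunve
  rule 4 (nasal place assimilation): rirmuunve → rirmuumve
  rule 5: no change — rirmuumve
  ⇒ Tadil rirmuumve

rirmuumve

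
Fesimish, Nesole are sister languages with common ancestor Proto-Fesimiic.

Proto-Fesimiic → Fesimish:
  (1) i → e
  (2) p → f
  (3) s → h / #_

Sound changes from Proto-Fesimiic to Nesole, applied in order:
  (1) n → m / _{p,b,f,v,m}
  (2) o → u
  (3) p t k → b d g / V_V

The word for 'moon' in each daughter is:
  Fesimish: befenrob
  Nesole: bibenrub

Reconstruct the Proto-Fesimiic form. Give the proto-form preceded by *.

*bipenrob

Position 3: Fesimish has f, Nesole has b. Taking the neighbouring segments as reconstructed: Fesimish f could go back to *p or *f; Nesole b could go back to *p or *b — the one source consistent with every daughter is *p.
Position 7: Fesimish has o, Nesole has u. Fesimish preserves o here (none of its changes turn any other segment into o), so the proto-segment is *o.
Position 2: Fesimish has e, Nesole has i. Nesole preserves i here (none of its changes turn any other segment into i), so the proto-segment is *i.
Continuing position by position gives *bipenrob; check it forward:
Fesimish: *bipenrob > bepenrob > befenrob  (by vowel merger, unconditioned shift)
Nesole: start from *bipenrob.
  rule 1: no change — bipenrob
  rule 2 (vowel merger): bipenrob → bipenrub
  rule 3 (intervocalic voicing): bipenrub → bibenrub
  ⇒ Nesole bibenrub
No other proto-form is consistent with every reflex, so the reconstruction is *bipenrob.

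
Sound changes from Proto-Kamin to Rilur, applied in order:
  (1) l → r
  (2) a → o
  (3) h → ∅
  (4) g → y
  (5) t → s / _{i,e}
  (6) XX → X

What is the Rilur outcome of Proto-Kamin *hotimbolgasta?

Rilur: *hotimbolgasta
  hotimbolgasta → hotimborgasta   [unconditioned shift]
  hotimborgasta → hotimborgosto   [vowel merger]
  hotimborgosto → otimborgosto   [h-loss]
  otimborgosto → otimboryosto   [unconditioned shift]
  otimboryosto → osimboryosto   [palatalisation]
  osimboryosto (rule 6 does not apply)
  giving Rilur osimboryosto.

osimboryosto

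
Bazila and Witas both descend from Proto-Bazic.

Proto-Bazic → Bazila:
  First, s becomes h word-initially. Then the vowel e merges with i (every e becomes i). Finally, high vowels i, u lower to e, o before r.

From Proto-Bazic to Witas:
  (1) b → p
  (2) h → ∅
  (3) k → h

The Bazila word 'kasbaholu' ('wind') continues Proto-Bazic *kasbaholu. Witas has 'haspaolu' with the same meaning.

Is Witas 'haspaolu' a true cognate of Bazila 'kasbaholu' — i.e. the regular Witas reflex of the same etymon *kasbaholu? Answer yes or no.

yes

Derive the expected Witas reflex of *kasbaholu:
Witas: *kasbaholu > kaspaholu > kaspaolu > haspaolu  (by unconditioned shift, h-loss, unconditioned shift)
Witas 'haspaolu' matches the regular reflex exactly, so the pair is cognate.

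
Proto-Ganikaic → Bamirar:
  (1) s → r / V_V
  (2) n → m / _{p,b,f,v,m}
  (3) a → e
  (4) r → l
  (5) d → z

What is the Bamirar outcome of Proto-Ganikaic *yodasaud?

yozeleuz

Bamirar: start from *yodasaud.
  rule 1 (rhotacism): yodasaud → yodaraud
  rule 2: no change — yodaraud
  rule 3 (vowel merger): yodaraud → yodereud
  rule 4 (unconditioned shift): yodereud → yodeleud
  rule 5 (unconditioned shift): yodeleud → yozeleuz
  ⇒ Bamirar yozeleuz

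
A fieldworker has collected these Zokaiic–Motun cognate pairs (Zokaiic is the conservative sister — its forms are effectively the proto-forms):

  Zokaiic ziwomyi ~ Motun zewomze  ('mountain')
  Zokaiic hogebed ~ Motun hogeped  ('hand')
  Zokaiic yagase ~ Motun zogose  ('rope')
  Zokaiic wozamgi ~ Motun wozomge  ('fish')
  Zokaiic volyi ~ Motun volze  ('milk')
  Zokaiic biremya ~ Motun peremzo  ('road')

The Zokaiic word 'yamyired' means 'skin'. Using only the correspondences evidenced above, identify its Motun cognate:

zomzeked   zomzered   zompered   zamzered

yagase ~ zogose — Zokaiic y corresponds to Motun z word-initially before a back vowel.
wozamgi ~ wozomge — Zokaiic a corresponds to Motun o after a consonant, before a nasal.
ziwomyi ~ zewomze, volyi ~ volze — Zokaiic y corresponds to Motun z after a consonant, before a front vowel.
biremya ~ peremzo — Zokaiic i corresponds to Motun e after a consonant, before r.
Applying these to Zokaiic 'yamyired':
  yamyired → zamyired   (y→z word-initially before a back vowel)
  zamyired → zomyired   (a→o after a consonant, before a nasal)
  zomyired → zomzired   (y→z after a consonant, before a front vowel)
  zomzired → zomzered   (i→e after a consonant, before r)
So the Motun cognate is 'zomzered'.

zomzered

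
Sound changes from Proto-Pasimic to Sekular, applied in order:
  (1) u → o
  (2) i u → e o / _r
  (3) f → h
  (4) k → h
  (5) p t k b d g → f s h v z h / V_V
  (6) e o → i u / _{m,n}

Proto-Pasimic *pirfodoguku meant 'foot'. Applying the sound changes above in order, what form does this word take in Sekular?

Sekular: start from *pirfodoguku.
  rule 1 (vowel merger): pirfodoguku → pirfodogoko
  rule 2 (pre-rhotic lowering): pirfodogoko → perfodogoko
  rule 3 (unconditioned shift): perfodogoko → perhodogoko
  rule 4 (unconditioned shift): perhodogoko → perhodogoho
  rule 5 (intervocalic lenition): perhodogoho → perhozohoho
  rule 6: no change — perhozohoho
  ⇒ Sekular perhozohoho

perhozohoho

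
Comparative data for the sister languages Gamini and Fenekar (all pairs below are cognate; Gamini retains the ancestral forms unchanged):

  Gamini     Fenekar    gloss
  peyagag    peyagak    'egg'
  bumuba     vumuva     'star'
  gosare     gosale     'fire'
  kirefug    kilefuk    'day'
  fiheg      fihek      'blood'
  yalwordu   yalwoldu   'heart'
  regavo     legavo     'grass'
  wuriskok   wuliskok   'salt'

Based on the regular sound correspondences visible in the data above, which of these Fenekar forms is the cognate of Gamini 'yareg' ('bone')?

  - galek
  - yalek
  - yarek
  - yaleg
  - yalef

yalek

gosare ~ gosale, kirefug ~ kilefuk — Gamini r corresponds to Fenekar l between vowels (before a front vowel).
peyagag ~ peyagak, kirefug ~ kilefuk — Gamini g corresponds to Fenekar k word-finally.
Applying these to Gamini 'yareg':
  yareg → yaleg   (r→l between vowels (before a front vowel))
  yaleg → yalek   (g→k word-finally)
So the Fenekar cognate is 'yalek'.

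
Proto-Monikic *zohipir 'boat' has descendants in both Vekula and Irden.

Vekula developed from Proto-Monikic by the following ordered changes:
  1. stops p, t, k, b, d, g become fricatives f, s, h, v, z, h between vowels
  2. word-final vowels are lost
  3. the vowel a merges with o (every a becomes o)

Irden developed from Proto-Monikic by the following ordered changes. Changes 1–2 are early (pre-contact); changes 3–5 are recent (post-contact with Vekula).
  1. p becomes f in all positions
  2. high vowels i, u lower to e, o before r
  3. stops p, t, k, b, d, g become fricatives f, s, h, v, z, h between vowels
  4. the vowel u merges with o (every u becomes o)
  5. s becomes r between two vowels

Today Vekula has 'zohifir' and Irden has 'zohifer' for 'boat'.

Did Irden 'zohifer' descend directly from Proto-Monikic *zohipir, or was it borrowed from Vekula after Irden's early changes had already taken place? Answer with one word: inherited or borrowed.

inherited

If inherited, *zohipir would pass through all of Irden's changes:
Irden: *zohipir
  zohipir → zohifir   [unconditioned shift]
  zohifir → zohifer   [pre-rhotic lowering]
  zohifer (rule 3 does not apply)
  zohifer (rule 4 does not apply)
  zohifer (rule 5 does not apply)
  giving Irden zohifer.
If borrowed from Vekula 'zohifir' after the early changes, it would undergo only the recent ones:
  rule 3 (intervocalic lenition): no change (zohifir)
  rule 4 (vowel merger): no change (zohifir)
  rule 5 (rhotacism): no change (zohifir)
  ⇒ as a loan: zohifir
Irden 'zohifer' matches the inherited outcome exactly, so it is an inherited cognate, not a loan.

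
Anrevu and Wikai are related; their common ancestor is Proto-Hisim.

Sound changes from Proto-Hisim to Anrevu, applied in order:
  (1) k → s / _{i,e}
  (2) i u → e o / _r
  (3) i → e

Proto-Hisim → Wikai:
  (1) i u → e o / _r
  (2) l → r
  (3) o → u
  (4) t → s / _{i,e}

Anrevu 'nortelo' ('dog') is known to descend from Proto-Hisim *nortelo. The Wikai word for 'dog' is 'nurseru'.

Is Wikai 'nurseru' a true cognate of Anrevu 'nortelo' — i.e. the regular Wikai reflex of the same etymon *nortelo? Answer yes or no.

Derive the expected Wikai reflex of *nortelo:
Wikai: *nortelo > nortero > nurteru > nurseru  (by unconditioned shift, vowel merger, palatalisation)
Wikai 'nurseru' matches the regular reflex exactly, so the pair is cognate.

yes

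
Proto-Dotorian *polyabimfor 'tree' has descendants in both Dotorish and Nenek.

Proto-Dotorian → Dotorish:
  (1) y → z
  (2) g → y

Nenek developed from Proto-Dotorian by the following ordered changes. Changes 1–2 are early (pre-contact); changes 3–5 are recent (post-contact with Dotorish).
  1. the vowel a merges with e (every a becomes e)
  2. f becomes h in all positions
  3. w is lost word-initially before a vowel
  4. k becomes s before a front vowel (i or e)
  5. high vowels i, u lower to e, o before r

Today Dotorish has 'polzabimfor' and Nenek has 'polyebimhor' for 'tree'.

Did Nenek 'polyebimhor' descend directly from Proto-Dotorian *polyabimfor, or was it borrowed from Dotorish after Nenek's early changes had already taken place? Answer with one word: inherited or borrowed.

If inherited, *polyabimfor would pass through all of Nenek's changes:
Nenek: *polyabimfor > polyebimfor > polyebimhor  (by vowel merger, unconditioned shift)
If borrowed from Dotorish 'polzabimfor' after the early changes, it would undergo only the recent ones:
  rule 3 (glide loss): no change (polzabimfor)
  rule 4 (palatalisation): no change (polzabimfor)
  rule 5 (pre-rhotic lowering): no change (polzabimfor)
  ⇒ as a loan: polzabimfor
Nenek 'polyebimhor' matches the inherited outcome exactly, so it is an inherited cognate, not a loan.

inherited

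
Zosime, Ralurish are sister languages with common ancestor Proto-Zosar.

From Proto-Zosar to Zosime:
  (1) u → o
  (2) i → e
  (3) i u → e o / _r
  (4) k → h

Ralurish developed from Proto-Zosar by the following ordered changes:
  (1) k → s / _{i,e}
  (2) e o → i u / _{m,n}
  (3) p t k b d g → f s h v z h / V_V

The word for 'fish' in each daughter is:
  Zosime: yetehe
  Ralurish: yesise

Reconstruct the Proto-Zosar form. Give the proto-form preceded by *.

*yetike

Position 4: Zosime has e, Ralurish has i. Taking the neighbouring segments as reconstructed: Zosime e could go back to *e or *i; Ralurish i can only go back to *i — the one source consistent with every daughter is *i.
Position 5: Zosime has h, Ralurish has s. Taking the neighbouring segments as reconstructed: Zosime h could go back to *k or *h; Ralurish s could go back to *t or *k or *s — the one source consistent with every daughter is *k.
Continuing position by position gives *yetike; check it forward:
Zosime: *yetike > yeteke > yetehe  (by vowel merger, unconditioned shift)
Ralurish: *yetike > yetise > yesise  (by palatalisation, intervocalic lenition)
No other proto-form is consistent with every reflex, so the reconstruction is *yetike.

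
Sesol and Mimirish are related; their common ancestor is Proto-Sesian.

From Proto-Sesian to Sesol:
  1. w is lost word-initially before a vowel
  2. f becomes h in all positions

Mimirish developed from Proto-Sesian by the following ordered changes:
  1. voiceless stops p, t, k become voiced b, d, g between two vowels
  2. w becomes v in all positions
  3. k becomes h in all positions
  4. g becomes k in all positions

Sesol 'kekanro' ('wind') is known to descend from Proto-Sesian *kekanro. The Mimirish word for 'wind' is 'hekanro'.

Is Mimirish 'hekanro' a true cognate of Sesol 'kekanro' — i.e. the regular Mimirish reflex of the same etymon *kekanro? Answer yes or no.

yes

Derive the expected Mimirish reflex of *kekanro:
Mimirish: *kekanro
  kekanro → keganro   [intervocalic voicing]
  keganro (rule 2 does not apply)
  keganro → heganro   [unconditioned shift]
  heganro → hekanro   [unconditioned shift]
  giving Mimirish hekanro.
Mimirish 'hekanro' matches the regular reflex exactly, so the pair is cognate.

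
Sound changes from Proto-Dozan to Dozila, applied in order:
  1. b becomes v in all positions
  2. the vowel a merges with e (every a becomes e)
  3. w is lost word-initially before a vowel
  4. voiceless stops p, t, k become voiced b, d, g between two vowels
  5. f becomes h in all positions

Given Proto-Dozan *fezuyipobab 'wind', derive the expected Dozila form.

hezuyibovev

Dozila: *fezuyipobab
  fezuyipobab → fezuyipovav   [unconditioned shift]
  fezuyipovav → fezuyipovev   [vowel merger]
  fezuyipovev (rule 3 does not apply)
  fezuyipovev → fezuyibovev   [intervocalic voicing]
  fezuyibovev → hezuyibovev   [unconditioned shift]
  giving Dozila hezuyibovev.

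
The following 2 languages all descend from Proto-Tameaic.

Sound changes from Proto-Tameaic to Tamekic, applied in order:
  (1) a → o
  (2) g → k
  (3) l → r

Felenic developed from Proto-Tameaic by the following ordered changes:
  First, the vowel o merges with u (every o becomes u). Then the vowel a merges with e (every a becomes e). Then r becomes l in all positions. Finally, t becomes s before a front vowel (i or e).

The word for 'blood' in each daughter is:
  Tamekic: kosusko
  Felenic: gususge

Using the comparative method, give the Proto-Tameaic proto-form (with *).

*gosusga

Position 1: Tamekic has k, Felenic has g. Felenic preserves g here (none of its changes turn any other segment into g), so the proto-segment is *g.
Position 7: Tamekic has o, Felenic has e. Taking the neighbouring segments as reconstructed: Tamekic o could go back to *a or *o; Felenic e could go back to *a or *e — the one source consistent with every daughter is *a.
Continuing position by position gives *gosusga; check it forward:
Tamekic: *gosusga > gosusgo > kosusko  (by vowel merger, unconditioned shift)
Felenic: start from *gosusga.
  rule 1 (vowel merger): gosusga → gususga
  rule 2 (vowel merger): gususga → gususge
  rule 3: no change — gususge
  rule 4: no change — gususge
  ⇒ Felenic gususge
*gosusga is the unique common source.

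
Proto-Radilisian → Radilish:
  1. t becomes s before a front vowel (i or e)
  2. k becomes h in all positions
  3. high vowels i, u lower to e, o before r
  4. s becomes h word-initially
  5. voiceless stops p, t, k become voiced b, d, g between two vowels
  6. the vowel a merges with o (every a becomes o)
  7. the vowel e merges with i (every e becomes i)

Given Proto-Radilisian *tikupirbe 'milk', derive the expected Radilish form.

hihubirbi

Radilish: *tikupirbe
  tikupirbe → sikupirbe   [palatalisation]
  sikupirbe → sihupirbe   [unconditioned shift]
  sihupirbe → sihuperbe   [pre-rhotic lowering]
  sihuperbe → hihuperbe   [debuccalisation]
  hihuperbe → hihuberbe   [intervocalic voicing]
  hihuberbe (rule 6 does not apply)
  hihuberbe → hihubirbi   [vowel merger]
  giving Radilish hihubirbi.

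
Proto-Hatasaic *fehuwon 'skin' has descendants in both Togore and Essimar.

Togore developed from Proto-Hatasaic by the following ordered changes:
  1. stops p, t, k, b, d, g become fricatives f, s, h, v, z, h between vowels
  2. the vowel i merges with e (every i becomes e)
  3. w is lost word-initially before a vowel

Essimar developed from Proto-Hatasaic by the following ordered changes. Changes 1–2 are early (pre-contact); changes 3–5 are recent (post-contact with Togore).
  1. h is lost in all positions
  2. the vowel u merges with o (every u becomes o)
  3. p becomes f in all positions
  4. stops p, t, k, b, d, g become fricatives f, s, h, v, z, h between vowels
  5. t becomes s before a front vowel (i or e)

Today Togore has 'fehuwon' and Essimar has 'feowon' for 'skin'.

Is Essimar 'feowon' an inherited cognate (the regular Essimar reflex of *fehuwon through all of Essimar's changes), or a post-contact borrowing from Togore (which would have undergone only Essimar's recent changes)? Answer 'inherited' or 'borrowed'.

inherited

If inherited, *fehuwon would pass through all of Essimar's changes:
Essimar: start from *fehuwon.
  rule 1 (h-loss): fehuwon → feuwon
  rule 2 (vowel merger): feuwon → feowon
  rule 3: no change — feowon
  rule 4: no change — feowon
  rule 5: no change — feowon
  ⇒ Essimar feowon
If borrowed from Togore 'fehuwon' after the early changes, it would undergo only the recent ones:
  rule 3 (unconditioned shift): no change (fehuwon)
  rule 4 (intervocalic lenition): no change (fehuwon)
  rule 5 (palatalisation): no change (fehuwon)
  ⇒ as a loan: fehuwon
Essimar 'feowon' matches the inherited outcome exactly, so it is an inherited cognate, not a loan.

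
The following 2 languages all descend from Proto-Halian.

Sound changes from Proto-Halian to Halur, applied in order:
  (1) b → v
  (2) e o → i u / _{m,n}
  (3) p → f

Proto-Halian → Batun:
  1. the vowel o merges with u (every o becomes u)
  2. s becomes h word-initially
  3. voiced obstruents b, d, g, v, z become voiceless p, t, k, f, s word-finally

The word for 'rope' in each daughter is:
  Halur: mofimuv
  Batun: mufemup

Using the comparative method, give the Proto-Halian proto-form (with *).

Position 2: Halur has o, Batun has u. Halur preserves o here (none of its changes turn any other segment into o), so the proto-segment is *o.
Position 4: Halur has i, Batun has e. Batun preserves e here (none of its changes turn any other segment into e), so the proto-segment is *e.
This points to *mofemub. Verify forward in each daughter:
Halur: start from *mofemub.
  rule 1 (unconditioned shift): mofemub → mofemuv
  rule 2 (pre-nasal raising): mofemuv → mofimuv
  rule 3: no change — mofimuv
  ⇒ Halur mofimuv
Batun: *mofemub > mufemub > mufemup  (by vowel merger, final devoicing)
No other proto-form is consistent with every reflex, so the reconstruction is *mofemub.

*mofemub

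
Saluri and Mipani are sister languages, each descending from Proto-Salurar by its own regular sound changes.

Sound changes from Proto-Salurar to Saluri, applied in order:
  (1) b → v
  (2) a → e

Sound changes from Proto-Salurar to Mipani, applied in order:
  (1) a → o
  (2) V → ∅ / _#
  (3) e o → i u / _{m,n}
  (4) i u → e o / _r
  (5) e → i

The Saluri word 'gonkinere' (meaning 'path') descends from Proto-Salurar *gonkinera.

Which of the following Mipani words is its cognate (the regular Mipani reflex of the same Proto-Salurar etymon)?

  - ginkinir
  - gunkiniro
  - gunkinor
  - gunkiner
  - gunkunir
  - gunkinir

gunkinir

Mipani: *gonkinera
  gonkinera → gonkinero   [vowel merger]
  gonkinero → gonkiner   [apocope]
  gonkiner → gunkiner   [pre-nasal raising]
  gunkiner (rule 4 does not apply)
  gunkiner → gunkinir   [vowel merger]
  giving Mipani gunkinir.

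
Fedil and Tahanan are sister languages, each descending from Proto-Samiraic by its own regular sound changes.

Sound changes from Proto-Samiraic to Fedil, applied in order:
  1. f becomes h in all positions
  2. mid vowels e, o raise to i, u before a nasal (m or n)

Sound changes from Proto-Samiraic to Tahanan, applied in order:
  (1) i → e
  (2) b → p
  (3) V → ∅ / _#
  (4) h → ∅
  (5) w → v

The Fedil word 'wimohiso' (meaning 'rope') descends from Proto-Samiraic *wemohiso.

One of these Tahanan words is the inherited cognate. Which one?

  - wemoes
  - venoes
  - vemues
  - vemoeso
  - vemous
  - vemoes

Tahanan: start from *wemohiso.
  rule 1 (vowel merger): wemohiso → wemoheso
  rule 2: no change — wemoheso
  rule 3 (apocope): wemoheso → wemohes
  rule 4 (h-loss): wemohes → wemoes
  rule 5 (unconditioned shift): wemoes → vemoes
  ⇒ Tahanan vemoes
Only 'vemoes' matches the regular Tahanan development of *wemohiso.

vemoes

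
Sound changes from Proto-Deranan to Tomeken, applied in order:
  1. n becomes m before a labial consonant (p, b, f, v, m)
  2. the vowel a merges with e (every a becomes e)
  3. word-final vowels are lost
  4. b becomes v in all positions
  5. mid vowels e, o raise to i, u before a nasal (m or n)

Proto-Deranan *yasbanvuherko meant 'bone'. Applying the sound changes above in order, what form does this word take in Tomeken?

yesvimvuherk

Tomeken: *yasbanvuherko
  yasbanvuherko → yasbamvuherko   [nasal place assimilation]
  yasbamvuherko → yesbemvuherko   [vowel merger]
  yesbemvuherko → yesbemvuherk   [apocope]
  yesbemvuherk → yesvemvuherk   [unconditioned shift]
  yesvemvuherk → yesvimvuherk   [pre-nasal raising]
  giving Tomeken yesvimvuherk.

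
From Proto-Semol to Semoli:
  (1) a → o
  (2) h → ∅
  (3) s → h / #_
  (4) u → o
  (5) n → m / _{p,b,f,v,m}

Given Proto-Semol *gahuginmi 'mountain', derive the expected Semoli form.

googimmi

Semoli: *gahuginmi > gohuginmi > gouginmi > googinmi > googimmi  (by vowel merger, h-loss, vowel merger, nasal place assimilation)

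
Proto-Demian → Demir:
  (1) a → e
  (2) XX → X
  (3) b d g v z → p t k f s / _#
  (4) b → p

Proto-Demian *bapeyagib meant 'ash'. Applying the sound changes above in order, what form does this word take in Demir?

Demir: *bapeyagib > bepeyegib > bepeyegip > pepeyegip  (by vowel merger, final devoicing, unconditioned shift)

pepeyegip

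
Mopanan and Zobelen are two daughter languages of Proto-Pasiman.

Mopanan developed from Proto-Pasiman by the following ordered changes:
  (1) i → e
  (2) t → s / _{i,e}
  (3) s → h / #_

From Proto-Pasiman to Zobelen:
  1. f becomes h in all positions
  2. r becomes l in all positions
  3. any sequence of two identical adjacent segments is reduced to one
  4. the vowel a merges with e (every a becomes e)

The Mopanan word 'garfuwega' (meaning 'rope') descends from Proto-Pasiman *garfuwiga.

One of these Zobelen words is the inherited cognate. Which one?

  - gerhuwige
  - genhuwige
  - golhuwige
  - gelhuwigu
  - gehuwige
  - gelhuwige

Zobelen: *garfuwiga
  garfuwiga → garhuwiga   [unconditioned shift]
  garhuwiga → galhuwiga   [unconditioned shift]
  galhuwiga (rule 3 does not apply)
  galhuwiga → gelhuwige   [vowel merger]
  giving Zobelen gelhuwige.
The other candidates each miss or misapply at least one Zobelen change.

gelhuwige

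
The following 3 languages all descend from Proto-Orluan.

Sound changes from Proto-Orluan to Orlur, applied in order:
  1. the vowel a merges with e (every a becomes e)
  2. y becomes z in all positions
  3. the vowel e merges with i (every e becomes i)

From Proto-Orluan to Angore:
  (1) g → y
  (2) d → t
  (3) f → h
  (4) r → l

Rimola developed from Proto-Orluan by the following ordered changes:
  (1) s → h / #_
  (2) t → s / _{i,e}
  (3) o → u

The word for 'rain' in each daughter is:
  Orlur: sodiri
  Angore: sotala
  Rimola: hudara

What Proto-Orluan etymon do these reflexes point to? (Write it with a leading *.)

*sodara

Position 4: Orlur has i, Angore has a, Rimola has a. Angore preserves a here (none of its changes turn any other segment into a), so the proto-segment is *a.
Position 3: Orlur has d, Angore has t, Rimola has d. Orlur preserves d here (none of its changes turn any other segment into d), so the proto-segment is *d.
This points to *sodara. Verify forward in each daughter:
Orlur: *sodara
  sodara → sodere   [vowel merger]
  sodere (rule 2 does not apply)
  sodere → sodiri   [vowel merger]
  giving Orlur sodiri.
Angore: *sodara > sotara > sotala  (by unconditioned shift, unconditioned shift)
Rimola: start from *sodara.
  rule 1 (debuccalisation): sodara → hodara
  rule 2: no change — hodara
  rule 3 (vowel merger): hodara → hudara
  ⇒ Rimola hudara
No other proto-form is consistent with every reflex, so the reconstruction is *sodara.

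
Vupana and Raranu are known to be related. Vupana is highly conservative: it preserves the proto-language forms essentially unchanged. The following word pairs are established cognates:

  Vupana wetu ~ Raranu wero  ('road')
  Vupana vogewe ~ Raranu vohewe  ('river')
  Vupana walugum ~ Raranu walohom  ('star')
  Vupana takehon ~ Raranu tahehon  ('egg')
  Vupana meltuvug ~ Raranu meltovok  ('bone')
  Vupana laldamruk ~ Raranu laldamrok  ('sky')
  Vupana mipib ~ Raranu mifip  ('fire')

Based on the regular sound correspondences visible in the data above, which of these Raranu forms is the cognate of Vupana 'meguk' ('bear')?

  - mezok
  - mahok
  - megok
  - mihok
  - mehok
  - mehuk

mehok

walugum ~ walohom — Vupana g corresponds to Raranu h between vowels (before a back vowel).
walugum ~ walohom, meltuvug ~ meltovok — Vupana u corresponds to Raranu o after a consonant, before a consonant other than r, m, n, p, b, f, v.
Applying these to Vupana 'meguk':
  meguk → mehuk   (g→h between vowels (before a back vowel))
  mehuk → mehok   (u→o after a consonant, before a consonant other than r, m, n, p, b, f, v)
So the Raranu cognate is 'mehok'.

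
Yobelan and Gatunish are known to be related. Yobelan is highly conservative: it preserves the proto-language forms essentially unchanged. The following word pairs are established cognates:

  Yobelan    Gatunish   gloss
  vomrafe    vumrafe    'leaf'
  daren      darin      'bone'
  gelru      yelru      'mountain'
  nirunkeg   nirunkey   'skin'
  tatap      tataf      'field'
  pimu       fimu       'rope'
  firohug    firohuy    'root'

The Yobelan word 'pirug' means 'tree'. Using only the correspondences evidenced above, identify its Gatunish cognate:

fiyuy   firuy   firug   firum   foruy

firuy

pimu ~ fimu — Yobelan p corresponds to Gatunish f word-initially before a front vowel.
nirunkeg ~ nirunkey, firohug ~ firohuy — Yobelan g corresponds to Gatunish y word-finally.
Applying these to Yobelan 'pirug':
  pirug → firug   (p→f word-initially before a front vowel)
  firug → firuy   (g→y word-finally)
So the Gatunish cognate is 'firuy'.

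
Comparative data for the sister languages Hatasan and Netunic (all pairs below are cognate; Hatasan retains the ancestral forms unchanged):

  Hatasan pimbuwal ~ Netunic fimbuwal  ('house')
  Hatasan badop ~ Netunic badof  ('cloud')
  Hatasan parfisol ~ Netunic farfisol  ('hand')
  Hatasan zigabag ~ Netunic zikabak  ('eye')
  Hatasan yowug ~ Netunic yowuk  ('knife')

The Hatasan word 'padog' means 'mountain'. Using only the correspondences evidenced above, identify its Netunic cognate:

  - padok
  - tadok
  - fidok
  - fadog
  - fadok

fadok

parfisol ~ farfisol — Hatasan p corresponds to Netunic f word-initially before a back vowel.
zigabag ~ zikabak, yowug ~ yowuk — Hatasan g corresponds to Netunic k word-finally.
Applying these to Hatasan 'padog':
  padog → fadog   (p→f word-initially before a back vowel)
  fadog → fadok   (g→k word-finally)
So the Netunic cognate is 'fadok'.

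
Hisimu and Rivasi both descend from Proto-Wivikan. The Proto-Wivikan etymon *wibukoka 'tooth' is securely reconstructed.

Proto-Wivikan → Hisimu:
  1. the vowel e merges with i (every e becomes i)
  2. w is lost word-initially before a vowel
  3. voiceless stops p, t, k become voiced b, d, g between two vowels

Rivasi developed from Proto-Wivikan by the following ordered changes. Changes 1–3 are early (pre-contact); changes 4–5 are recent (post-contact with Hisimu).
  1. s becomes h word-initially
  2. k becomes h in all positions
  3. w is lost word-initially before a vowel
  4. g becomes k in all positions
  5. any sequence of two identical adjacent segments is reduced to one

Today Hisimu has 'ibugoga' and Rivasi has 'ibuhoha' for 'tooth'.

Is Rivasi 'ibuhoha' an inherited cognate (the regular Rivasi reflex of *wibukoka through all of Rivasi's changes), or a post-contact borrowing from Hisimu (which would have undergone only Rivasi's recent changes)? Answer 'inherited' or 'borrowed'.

If inherited, *wibukoka would pass through all of Rivasi's changes:
Rivasi: *wibukoka
  wibukoka (rule 1 does not apply)
  wibukoka → wibuhoha   [unconditioned shift]
  wibuhoha → ibuhoha   [glide loss]
  ibuhoha (rule 4 does not apply)
  ibuhoha (rule 5 does not apply)
  giving Rivasi ibuhoha.
If borrowed from Hisimu 'ibugoga' after the early changes, it would undergo only the recent ones:
  rule 4 (unconditioned shift): ibugoga → ibukoka
  rule 5 (degemination): no change (ibukoka)
  ⇒ as a loan: ibukoka
Rivasi 'ibuhoha' matches the inherited outcome exactly, so it is an inherited cognate, not a loan.

inherited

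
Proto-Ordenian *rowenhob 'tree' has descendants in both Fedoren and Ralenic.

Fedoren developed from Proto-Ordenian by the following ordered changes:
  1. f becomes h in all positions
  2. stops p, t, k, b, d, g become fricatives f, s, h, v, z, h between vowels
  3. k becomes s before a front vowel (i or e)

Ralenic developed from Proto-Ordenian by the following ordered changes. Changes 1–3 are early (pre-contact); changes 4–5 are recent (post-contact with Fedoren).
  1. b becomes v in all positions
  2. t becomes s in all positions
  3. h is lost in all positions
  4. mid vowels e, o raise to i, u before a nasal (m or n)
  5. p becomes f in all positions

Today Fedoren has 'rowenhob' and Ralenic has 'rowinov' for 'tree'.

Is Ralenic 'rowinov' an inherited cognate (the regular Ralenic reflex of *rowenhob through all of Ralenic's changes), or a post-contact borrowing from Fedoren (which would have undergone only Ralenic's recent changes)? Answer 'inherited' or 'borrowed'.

inherited

If inherited, *rowenhob would pass through all of Ralenic's changes:
Ralenic: *rowenhob
  rowenhob → rowenhov   [unconditioned shift]
  rowenhov (rule 2 does not apply)
  rowenhov → rowenov   [h-loss]
  rowenov → rowinov   [pre-nasal raising]
  rowinov (rule 5 does not apply)
  giving Ralenic rowinov.
If borrowed from Fedoren 'rowenhob' after the early changes, it would undergo only the recent ones:
  rule 4 (pre-nasal raising): rowenhob → rowinhob
  rule 5 (unconditioned shift): no change (rowinhob)
  ⇒ as a loan: rowinhob
Ralenic 'rowinov' matches the inherited outcome exactly, so it is an inherited cognate, not a loan.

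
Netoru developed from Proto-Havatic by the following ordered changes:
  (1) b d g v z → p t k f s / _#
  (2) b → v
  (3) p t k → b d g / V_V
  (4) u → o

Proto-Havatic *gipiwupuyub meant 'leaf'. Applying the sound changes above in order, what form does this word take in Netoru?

gibiwoboyop

Netoru: *gipiwupuyub > gipiwupuyup > gibiwubuyup > gibiwoboyop  (by final devoicing, intervocalic voicing, vowel merger)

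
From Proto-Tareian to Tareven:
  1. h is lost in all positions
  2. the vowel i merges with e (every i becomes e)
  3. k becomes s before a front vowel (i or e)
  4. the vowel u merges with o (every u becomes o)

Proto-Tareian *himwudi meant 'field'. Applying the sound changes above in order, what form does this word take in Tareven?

Tareven: start from *himwudi.
  rule 1 (h-loss): himwudi → imwudi
  rule 2 (vowel merger): imwudi → emwude
  rule 3: no change — emwude
  rule 4 (vowel merger): emwude → emwode
  ⇒ Tareven emwode

emwode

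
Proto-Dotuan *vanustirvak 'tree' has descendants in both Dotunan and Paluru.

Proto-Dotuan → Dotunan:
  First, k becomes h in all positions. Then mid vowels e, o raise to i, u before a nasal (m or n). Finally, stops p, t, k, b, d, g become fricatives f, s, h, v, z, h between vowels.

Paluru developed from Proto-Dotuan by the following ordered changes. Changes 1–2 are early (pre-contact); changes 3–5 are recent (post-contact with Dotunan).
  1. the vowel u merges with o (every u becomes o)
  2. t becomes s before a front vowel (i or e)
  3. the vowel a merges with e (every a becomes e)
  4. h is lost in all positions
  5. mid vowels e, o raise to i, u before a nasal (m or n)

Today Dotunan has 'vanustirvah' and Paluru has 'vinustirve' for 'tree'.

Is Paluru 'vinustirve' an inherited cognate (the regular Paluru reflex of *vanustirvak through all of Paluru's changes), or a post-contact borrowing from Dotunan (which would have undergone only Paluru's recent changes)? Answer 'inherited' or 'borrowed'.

If inherited, *vanustirvak would pass through all of Paluru's changes:
Paluru: *vanustirvak
  vanustirvak → vanostirvak   [vowel merger]
  vanostirvak → vanossirvak   [palatalisation]
  vanossirvak → venossirvek   [vowel merger]
  venossirvek (rule 4 does not apply)
  venossirvek → vinossirvek   [pre-nasal raising]
  giving Paluru vinossirvek.
If borrowed from Dotunan 'vanustirvah' after the early changes, it would undergo only the recent ones:
  rule 3 (vowel merger): vanustirvah → venustirveh
  rule 4 (h-loss): venustirveh → venustirve
  rule 5 (pre-nasal raising): venustirve → vinustirve
  ⇒ as a loan: vinustirve
Paluru 'vinustirve' matches the loan outcome 'vinustirve', not the inherited 'vinossirvek' — it skipped the early Paluru changes, so it was borrowed from Dotunan.

borrowed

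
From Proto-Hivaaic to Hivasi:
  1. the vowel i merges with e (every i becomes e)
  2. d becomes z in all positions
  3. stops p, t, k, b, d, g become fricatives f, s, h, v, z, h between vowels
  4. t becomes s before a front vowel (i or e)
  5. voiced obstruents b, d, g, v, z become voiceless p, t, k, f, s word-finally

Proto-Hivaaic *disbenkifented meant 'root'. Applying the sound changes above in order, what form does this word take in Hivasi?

Hivasi: *disbenkifented
  disbenkifented → desbenkefented   [vowel merger]
  desbenkefented → zesbenkefentez   [unconditioned shift]
  zesbenkefentez (rule 3 does not apply)
  zesbenkefentez → zesbenkefensez   [palatalisation]
  zesbenkefensez → zesbenkefenses   [final devoicing]
  giving Hivasi zesbenkefenses.

zesbenkefenses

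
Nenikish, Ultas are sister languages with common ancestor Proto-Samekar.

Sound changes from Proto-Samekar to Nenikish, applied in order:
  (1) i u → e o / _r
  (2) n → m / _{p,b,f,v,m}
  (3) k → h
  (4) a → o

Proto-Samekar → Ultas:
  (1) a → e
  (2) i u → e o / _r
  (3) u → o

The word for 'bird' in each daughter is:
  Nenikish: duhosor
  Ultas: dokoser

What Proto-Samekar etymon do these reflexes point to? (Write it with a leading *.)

Position 2: Nenikish has u, Ultas has o. Nenikish preserves u here (none of its changes turn any other segment into u), so the proto-segment is *u.
Position 6: Nenikish has o, Ultas has e. Taking the neighbouring segments as reconstructed: Nenikish o could go back to *a or *o or *u; Ultas e could go back to *a or *e or *i — the one source consistent with every daughter is *a.
Position 3: Nenikish has h, Ultas has k. Ultas preserves k here (none of its changes turn any other segment into k), so the proto-segment is *k.
Verify the candidate proto-form against each daughter:
Nenikish: *dukosar > duhosar > duhosor  (by unconditioned shift, vowel merger)
Ultas: *dukosar
  dukosar → dukoser   [vowel merger]
  dukoser (rule 2 does not apply)
  dukoser → dokoser   [vowel merger]
  giving Ultas dokoser.
Only *dukosar yields all of Nenikish duhosor, Ultas dokoser.

*dukosar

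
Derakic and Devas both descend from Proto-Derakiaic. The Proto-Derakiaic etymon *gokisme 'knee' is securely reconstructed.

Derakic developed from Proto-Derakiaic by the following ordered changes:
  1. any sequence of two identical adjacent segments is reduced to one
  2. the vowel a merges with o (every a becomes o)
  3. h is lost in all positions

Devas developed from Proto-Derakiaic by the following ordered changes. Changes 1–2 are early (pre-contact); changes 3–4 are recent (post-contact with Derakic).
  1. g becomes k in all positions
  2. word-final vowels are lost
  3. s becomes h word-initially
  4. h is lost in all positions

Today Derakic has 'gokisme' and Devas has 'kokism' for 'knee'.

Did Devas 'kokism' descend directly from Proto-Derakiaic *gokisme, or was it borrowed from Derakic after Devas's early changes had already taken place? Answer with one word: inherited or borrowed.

If inherited, *gokisme would pass through all of Devas's changes:
Devas: *gokisme
  gokisme → kokisme   [unconditioned shift]
  kokisme → kokism   [apocope]
  kokism (rule 3 does not apply)
  kokism (rule 4 does not apply)
  giving Devas kokism.
If borrowed from Derakic 'gokisme' after the early changes, it would undergo only the recent ones:
  rule 3 (debuccalisation): no change (gokisme)
  rule 4 (h-loss): no change (gokisme)
  ⇒ as a loan: gokisme
Devas 'kokism' matches the inherited outcome exactly, so it is an inherited cognate, not a loan.

inherited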